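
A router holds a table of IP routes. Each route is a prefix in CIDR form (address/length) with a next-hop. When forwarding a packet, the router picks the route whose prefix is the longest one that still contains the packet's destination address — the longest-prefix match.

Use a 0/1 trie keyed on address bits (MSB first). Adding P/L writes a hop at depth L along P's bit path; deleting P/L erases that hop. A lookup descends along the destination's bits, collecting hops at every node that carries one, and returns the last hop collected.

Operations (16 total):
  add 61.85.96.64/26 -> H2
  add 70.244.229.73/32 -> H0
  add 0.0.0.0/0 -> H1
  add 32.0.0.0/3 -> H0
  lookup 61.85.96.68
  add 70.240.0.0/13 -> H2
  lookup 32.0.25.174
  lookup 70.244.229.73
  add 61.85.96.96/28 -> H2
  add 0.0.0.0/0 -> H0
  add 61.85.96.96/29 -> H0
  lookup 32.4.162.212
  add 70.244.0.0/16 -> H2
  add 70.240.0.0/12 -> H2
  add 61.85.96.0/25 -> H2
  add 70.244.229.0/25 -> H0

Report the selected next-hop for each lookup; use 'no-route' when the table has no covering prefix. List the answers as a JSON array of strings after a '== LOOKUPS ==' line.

Apply in order:
  add 61.85.96.64/26 -> H2 at depth 26
  add 70.244.229.73/32 -> H0 at depth 32
  add 0.0.0.0/0 -> H1 at depth 0
  add 32.0.0.0/3 -> H0 at depth 3
  lookup 61.85.96.68: bits 00111101010101010110000001 walk d0:H1→d1:-→d2:-→d3:H0→d4:-→d5:-→d6:-→d7:-→d8:-→d9:-→d10:-→d11:-→d12:-→d13:-→d14:-→d15:-→d16:-→d17:-→d18:-→d19:-→d20:-→d21:-→d22:-→d23:-→d24:-→d25:-→d26:H2 -> H2
  add 70.240.0.0/13 -> H2 at depth 13
  lookup 32.0.25.174: bits 001 walk d0:H1→d1:-→d2:-→d3:H0 -> H0
  lookup 70.244.229.73: bits 01000110111101001110010101001001 walk d0:H1→d1:-→d2:-→d3:-→d4:-→d5:-→d6:-→d7:-→d8:-→d9:-→d10:-→d11:-→d12:-→d13:H2→d14:-→d15:-→d16:-→d17:-→d18:-→d19:-→d20:-→d21:-→d22:-→d23:-→d24:-→d25:-→d26:-→d27:-→d28:-→d29:-→d30:-→d31:-→d32:H0 -> H0
  add 61.85.96.96/28 -> H2 at depth 28
  add 0.0.0.0/0 -> H0 at depth 0
  add 61.85.96.96/29 -> H0 at depth 29
  lookup 32.4.162.212: bits 001 walk d0:H0→d1:-→d2:-→d3:H0 -> H0
  add 70.244.0.0/16 -> H2 at depth 16
  add 70.240.0.0/12 -> H2 at depth 12
  add 61.85.96.0/25 -> H2 at depth 25
  add 70.244.229.0/25 -> H0 at depth 25

== LOOKUPS ==
["H2","H0","H0","H0"]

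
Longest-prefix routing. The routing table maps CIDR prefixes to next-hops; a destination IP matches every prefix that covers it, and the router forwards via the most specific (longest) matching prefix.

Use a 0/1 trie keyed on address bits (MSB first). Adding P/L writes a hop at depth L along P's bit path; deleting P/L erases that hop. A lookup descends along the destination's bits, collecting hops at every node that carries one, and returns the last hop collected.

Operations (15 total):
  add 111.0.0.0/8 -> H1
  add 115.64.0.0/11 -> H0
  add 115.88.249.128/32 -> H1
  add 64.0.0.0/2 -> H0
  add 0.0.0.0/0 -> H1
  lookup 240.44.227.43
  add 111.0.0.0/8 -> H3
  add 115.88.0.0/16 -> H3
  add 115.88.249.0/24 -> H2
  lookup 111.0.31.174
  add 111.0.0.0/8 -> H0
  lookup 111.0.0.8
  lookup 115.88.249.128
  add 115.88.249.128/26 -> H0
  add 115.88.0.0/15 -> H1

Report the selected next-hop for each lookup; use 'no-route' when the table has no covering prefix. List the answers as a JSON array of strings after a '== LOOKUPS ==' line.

Apply in order:
  + 111.0.0.0/8 (H1) depth=8
  + 115.64.0.0/11 (H0) depth=11
  + 115.88.249.128/32 (H1) depth=32
  + 64.0.0.0/2 (H0) depth=2
  + 0.0.0.0/0 (H1) depth=0
  lookup 240.44.227.43: bits ε walk d0:H1 -> H1
  + 111.0.0.0/8 (H3) depth=8
  + 115.88.0.0/16 (H3) depth=16
  + 115.88.249.0/24 (H2) depth=24
  lookup 111.0.31.174: bits 01101111 walk d0:H1→d1:-→d2:H0→d3:-→d4:-→d5:-→d6:-→d7:-→d8:H3 -> H3
  + 111.0.0.0/8 (H0) depth=8
  lookup 111.0.0.8: bits 01101111 walk d0:H1→d1:-→d2:H0→d3:-→d4:-→d5:-→d6:-→d7:-→d8:H0 -> H0
  lookup 115.88.249.128: bits 01110011010110001111100110000000 walk d0:H1→d1:-→d2:H0→d3:-→d4:-→d5:-→d6:-→d7:-→d8:-→d9:-→d10:-→d11:H0→d12:-→d13:-→d14:-→d15:-→d16:H3→d17:-→d18:-→d19:-→d20:-→d21:-→d22:-→d23:-→d24:H2→d25:-→d26:-→d27:-→d28:-→d29:-→d30:-→d31:-→d32:H1 -> H1
  + 115.88.249.128/26 (H0) depth=26
  + 115.88.0.0/15 (H1) depth=15

== LOOKUPS ==
["H1","H3","H0","H1"]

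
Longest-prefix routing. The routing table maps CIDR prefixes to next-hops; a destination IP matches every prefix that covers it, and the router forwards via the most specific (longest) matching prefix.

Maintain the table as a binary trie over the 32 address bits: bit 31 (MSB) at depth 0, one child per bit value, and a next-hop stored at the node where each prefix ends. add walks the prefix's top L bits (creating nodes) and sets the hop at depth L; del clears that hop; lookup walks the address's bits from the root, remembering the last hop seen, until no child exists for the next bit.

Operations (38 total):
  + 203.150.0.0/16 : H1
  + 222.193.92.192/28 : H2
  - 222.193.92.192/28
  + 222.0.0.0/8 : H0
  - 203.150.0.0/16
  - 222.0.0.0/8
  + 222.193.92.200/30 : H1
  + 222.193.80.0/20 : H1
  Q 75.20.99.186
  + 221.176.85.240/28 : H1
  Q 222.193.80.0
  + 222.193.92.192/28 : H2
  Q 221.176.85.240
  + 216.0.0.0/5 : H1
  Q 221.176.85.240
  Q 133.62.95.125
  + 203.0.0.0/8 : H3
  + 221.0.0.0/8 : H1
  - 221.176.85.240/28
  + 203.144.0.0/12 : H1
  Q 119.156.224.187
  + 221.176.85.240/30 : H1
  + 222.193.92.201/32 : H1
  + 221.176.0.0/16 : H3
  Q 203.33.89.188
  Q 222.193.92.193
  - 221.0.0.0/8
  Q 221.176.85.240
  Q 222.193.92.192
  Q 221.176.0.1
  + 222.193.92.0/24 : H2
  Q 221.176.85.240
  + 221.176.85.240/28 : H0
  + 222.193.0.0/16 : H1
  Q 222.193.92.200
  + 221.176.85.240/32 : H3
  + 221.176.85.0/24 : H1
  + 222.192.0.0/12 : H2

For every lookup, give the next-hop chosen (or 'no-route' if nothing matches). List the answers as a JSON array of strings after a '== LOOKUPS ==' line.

Process each operation:
  + 203.150.0.0/16 (H1) depth=16
  + 222.193.92.192/28 (H2) depth=28
  del 222.193.92.192/28 (clear depth 28)
  + 222.0.0.0/8 (H0) depth=8
  del 203.150.0.0/16 (clear depth 16)
  del 222.0.0.0/8 (clear depth 8)
  + 222.193.92.200/30 (H1) depth=30
  + 222.193.80.0/20 (H1) depth=20
  ? 75.20.99.186  path d0:-  best=no-route
  + 221.176.85.240/28 (H1) depth=28
  ? 222.193.80.0  path d0:-→d1:-→d2:-→d3:-→d4:-→d5:-→d6:-→d7:-→d8:-→d9:-→d10:-→d11:-→d12:-→d13:-→d14:-→d15:-→d16:-→d17:-→d18:-→d19:-→d20:H1  best=H1
  + 222.193.92.192/28 (H2) depth=28
  ? 221.176.85.240  path d0:-→d1:-→d2:-→d3:-→d4:-→d5:-→d6:-→d7:-→d8:-→d9:-→d10:-→d11:-→d12:-→d13:-→d14:-→d15:-→d16:-→d17:-→d18:-→d19:-→d20:-→d21:-→d22:-→d23:-→d24:-→d25:-→d26:-→d27:-→d28:H1  best=H1
  + 216.0.0.0/5 (H1) depth=5
  ? 221.176.85.240  path d0:-→d1:-→d2:-→d3:-→d4:-→d5:H1→d6:-→d7:-→d8:-→d9:-→d10:-→d11:-→d12:-→d13:-→d14:-→d15:-→d16:-→d17:-→d18:-→d19:-→d20:-→d21:-→d22:-→d23:-→d24:-→d25:-→d26:-→d27:-→d28:H1  best=H1
  ? 133.62.95.125  path d0:-→d1:-  best=no-route
  + 203.0.0.0/8 (H3) depth=8
  + 221.0.0.0/8 (H1) depth=8
  del 221.176.85.240/28 (clear depth 28)
  + 203.144.0.0/12 (H1) depth=12
  ? 119.156.224.187  path d0:-  best=no-route
  + 221.176.85.240/30 (H1) depth=30
  + 222.193.92.201/32 (H1) depth=32
  + 221.176.0.0/16 (H3) depth=16
  ? 203.33.89.188  path d0:-→d1:-→d2:-→d3:-→d4:-→d5:-→d6:-→d7:-→d8:H3  best=H3
  ? 222.193.92.193  path d0:-→d1:-→d2:-→d3:-→d4:-→d5:H1→d6:-→d7:-→d8:-→d9:-→d10:-→d11:-→d12:-→d13:-→d14:-→d15:-→d16:-→d17:-→d18:-→d19:-→d20:H1→d21:-→d22:-→d23:-→d24:-→d25:-→d26:-→d27:-→d28:H2  best=H2
  del 221.0.0.0/8 (clear depth 8)
  ? 221.176.85.240  path d0:-→d1:-→d2:-→d3:-→d4:-→d5:H1→d6:-→d7:-→d8:-→d9:-→d10:-→d11:-→d12:-→d13:-→d14:-→d15:-→d16:H3→d17:-→d18:-→d19:-→d20:-→d21:-→d22:-→d23:-→d24:-→d25:-→d26:-→d27:-→d28:-→d29:-→d30:H1  best=H1
  ? 222.193.92.192  path d0:-→d1:-→d2:-→d3:-→d4:-→d5:H1→d6:-→d7:-→d8:-→d9:-→d10:-→d11:-→d12:-→d13:-→d14:-→d15:-→d16:-→d17:-→d18:-→d19:-→d20:H1→d21:-→d22:-→d23:-→d24:-→d25:-→d26:-→d27:-→d28:H2  best=H2
  ? 221.176.0.1  path d0:-→d1:-→d2:-→d3:-→d4:-→d5:H1→d6:-→d7:-→d8:-→d9:-→d10:-→d11:-→d12:-→d13:-→d14:-→d15:-→d16:H3→d17:-  best=H3
  + 222.193.92.0/24 (H2) depth=24
  ? 221.176.85.240  path d0:-→d1:-→d2:-→d3:-→d4:-→d5:H1→d6:-→d7:-→d8:-→d9:-→d10:-→d11:-→d12:-→d13:-→d14:-→d15:-→d16:H3→d17:-→d18:-→d19:-→d20:-→d21:-→d22:-→d23:-→d24:-→d25:-→d26:-→d27:-→d28:-→d29:-→d30:H1  best=H1
  + 221.176.85.240/28 (H0) depth=28
  + 222.193.0.0/16 (H1) depth=16
  ? 222.193.92.200  path d0:-→d1:-→d2:-→d3:-→d4:-→d5:H1→d6:-→d7:-→d8:-→d9:-→d10:-→d11:-→d12:-→d13:-→d14:-→d15:-→d16:H1→d17:-→d18:-→d19:-→d20:H1→d21:-→d22:-→d23:-→d24:H2→d25:-→d26:-→d27:-→d28:H2→d29:-→d30:H1→d31:-  best=H1
  + 221.176.85.240/32 (H3) depth=32
  + 221.176.85.0/24 (H1) depth=24
  + 222.192.0.0/12 (H2) depth=12

== LOOKUPS ==
["no-route","H1","H1","H1","no-route","no-route","H3","H2","H1","H2","H3","H1","H1"]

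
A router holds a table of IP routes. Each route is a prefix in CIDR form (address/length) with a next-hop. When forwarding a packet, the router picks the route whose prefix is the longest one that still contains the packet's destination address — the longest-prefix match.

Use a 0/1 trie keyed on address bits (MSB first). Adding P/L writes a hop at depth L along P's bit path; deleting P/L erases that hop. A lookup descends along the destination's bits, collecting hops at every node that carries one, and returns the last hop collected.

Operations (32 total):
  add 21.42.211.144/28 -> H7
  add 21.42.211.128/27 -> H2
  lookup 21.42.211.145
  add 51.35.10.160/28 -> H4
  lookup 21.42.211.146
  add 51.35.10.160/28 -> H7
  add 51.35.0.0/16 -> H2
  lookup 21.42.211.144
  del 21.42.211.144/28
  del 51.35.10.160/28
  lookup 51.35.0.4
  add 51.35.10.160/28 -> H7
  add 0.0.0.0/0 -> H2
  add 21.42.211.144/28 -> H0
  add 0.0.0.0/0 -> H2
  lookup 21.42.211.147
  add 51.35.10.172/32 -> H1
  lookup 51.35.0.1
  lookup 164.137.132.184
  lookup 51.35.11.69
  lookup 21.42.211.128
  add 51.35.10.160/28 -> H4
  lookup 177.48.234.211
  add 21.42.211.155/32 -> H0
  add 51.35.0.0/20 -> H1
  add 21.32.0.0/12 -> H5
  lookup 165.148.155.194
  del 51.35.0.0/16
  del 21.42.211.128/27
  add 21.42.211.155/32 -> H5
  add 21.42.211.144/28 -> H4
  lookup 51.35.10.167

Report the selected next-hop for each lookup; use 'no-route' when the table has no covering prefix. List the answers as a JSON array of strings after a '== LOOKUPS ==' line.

Apply in order:
  add 21.42.211.144/28 -> H7 at depth 28
  add 21.42.211.128/27 -> H2 at depth 27
  Q 21.42.211.145: descend 0001010100101010110100111001 ; hops seen [H2,H7] ; pick H7
  add 51.35.10.160/28 -> H4 at depth 28
  Q 21.42.211.146: descend 0001010100101010110100111001 ; hops seen [H2,H7] ; pick H7
  add 51.35.10.160/28 -> H7 at depth 28
  add 51.35.0.0/16 -> H2 at depth 16
  Q 21.42.211.144: descend 0001010100101010110100111001 ; hops seen [H2,H7] ; pick H7
  - 21.42.211.144/28 clear@28
  - 51.35.10.160/28 clear@28
  Q 51.35.0.4: descend 00110011001000110000 ; hops seen [H2] ; pick H2
  add 51.35.10.160/28 -> H7 at depth 28
  add 0.0.0.0/0 -> H2 at depth 0
  add 21.42.211.144/28 -> H0 at depth 28
  add 0.0.0.0/0 -> H2 at depth 0
  Q 21.42.211.147: descend 0001010100101010110100111001 ; hops seen [H2,H2,H0] ; pick H0
  add 51.35.10.172/32 -> H1 at depth 32
  Q 51.35.0.1: descend 00110011001000110000 ; hops seen [H2,H2] ; pick H2
  Q 164.137.132.184: descend ε ; hops seen [H2] ; pick H2
  Q 51.35.11.69: descend 00110011001000110000101 ; hops seen [H2,H2] ; pick H2
  Q 21.42.211.128: descend 000101010010101011010011100 ; hops seen [H2,H2] ; pick H2
  add 51.35.10.160/28 -> H4 at depth 28
  Q 177.48.234.211: descend ε ; hops seen [H2] ; pick H2
  add 21.42.211.155/32 -> H0 at depth 32
  add 51.35.0.0/20 -> H1 at depth 20
  add 21.32.0.0/12 -> H5 at depth 12
  Q 165.148.155.194: descend ε ; hops seen [H2] ; pick H2
  - 51.35.0.0/16 clear@16
  - 21.42.211.128/27 clear@27
  add 21.42.211.155/32 -> H5 at depth 32
  add 21.42.211.144/28 -> H4 at depth 28
  Q 51.35.10.167: descend 0011001100100011000010101010 ; hops seen [H2,H1,H4] ; pick H4

== LOOKUPS ==
["H7","H7","H7","H2","H0","H2","H2","H2","H2","H2","H2","H4"]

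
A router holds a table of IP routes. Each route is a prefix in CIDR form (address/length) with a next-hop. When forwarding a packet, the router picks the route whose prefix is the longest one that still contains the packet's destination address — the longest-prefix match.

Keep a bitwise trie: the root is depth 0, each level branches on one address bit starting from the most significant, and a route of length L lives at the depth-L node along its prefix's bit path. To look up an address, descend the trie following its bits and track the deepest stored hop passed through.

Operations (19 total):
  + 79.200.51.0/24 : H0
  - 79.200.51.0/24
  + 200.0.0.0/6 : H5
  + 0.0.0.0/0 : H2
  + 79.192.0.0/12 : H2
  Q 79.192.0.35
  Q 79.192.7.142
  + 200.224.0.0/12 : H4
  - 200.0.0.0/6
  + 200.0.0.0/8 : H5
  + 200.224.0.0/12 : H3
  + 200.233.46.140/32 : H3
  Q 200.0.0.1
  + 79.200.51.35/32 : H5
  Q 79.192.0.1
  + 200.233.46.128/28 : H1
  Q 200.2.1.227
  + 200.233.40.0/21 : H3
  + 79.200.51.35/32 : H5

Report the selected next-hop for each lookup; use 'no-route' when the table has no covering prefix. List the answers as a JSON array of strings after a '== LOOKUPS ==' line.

Apply in order:
  + 79.200.51.0/24 (H0) depth=24
  del 79.200.51.0/24 (clear depth 24)
  + 200.0.0.0/6 (H5) depth=6
  + 0.0.0.0/0 (H2) depth=0
  + 79.192.0.0/12 (H2) depth=12
  lookup 79.192.0.35: bits 010011111100 walk d0:H2→d1:-→d2:-→d3:-→d4:-→d5:-→d6:-→d7:-→d8:-→d9:-→d10:-→d11:-→d12:H2 -> H2
  lookup 79.192.7.142: bits 010011111100 walk d0:H2→d1:-→d2:-→d3:-→d4:-→d5:-→d6:-→d7:-→d8:-→d9:-→d10:-→d11:-→d12:H2 -> H2
  + 200.224.0.0/12 (H4) depth=12
  del 200.0.0.0/6 (clear depth 6)
  + 200.0.0.0/8 (H5) depth=8
  + 200.224.0.0/12 (H3) depth=12
  + 200.233.46.140/32 (H3) depth=32
  lookup 200.0.0.1: bits 11001000 walk d0:H2→d1:-→d2:-→d3:-→d4:-→d5:-→d6:-→d7:-→d8:H5 -> H5
  + 79.200.51.35/32 (H5) depth=32
  lookup 79.192.0.1: bits 010011111100 walk d0:H2→d1:-→d2:-→d3:-→d4:-→d5:-→d6:-→d7:-→d8:-→d9:-→d10:-→d11:-→d12:H2 -> H2
  + 200.233.46.128/28 (H1) depth=28
  lookup 200.2.1.227: bits 11001000 walk d0:H2→d1:-→d2:-→d3:-→d4:-→d5:-→d6:-→d7:-→d8:H5 -> H5
  + 200.233.40.0/21 (H3) depth=21
  + 79.200.51.35/32 (H5) depth=32

== LOOKUPS ==
["H2","H2","H5","H2","H5"]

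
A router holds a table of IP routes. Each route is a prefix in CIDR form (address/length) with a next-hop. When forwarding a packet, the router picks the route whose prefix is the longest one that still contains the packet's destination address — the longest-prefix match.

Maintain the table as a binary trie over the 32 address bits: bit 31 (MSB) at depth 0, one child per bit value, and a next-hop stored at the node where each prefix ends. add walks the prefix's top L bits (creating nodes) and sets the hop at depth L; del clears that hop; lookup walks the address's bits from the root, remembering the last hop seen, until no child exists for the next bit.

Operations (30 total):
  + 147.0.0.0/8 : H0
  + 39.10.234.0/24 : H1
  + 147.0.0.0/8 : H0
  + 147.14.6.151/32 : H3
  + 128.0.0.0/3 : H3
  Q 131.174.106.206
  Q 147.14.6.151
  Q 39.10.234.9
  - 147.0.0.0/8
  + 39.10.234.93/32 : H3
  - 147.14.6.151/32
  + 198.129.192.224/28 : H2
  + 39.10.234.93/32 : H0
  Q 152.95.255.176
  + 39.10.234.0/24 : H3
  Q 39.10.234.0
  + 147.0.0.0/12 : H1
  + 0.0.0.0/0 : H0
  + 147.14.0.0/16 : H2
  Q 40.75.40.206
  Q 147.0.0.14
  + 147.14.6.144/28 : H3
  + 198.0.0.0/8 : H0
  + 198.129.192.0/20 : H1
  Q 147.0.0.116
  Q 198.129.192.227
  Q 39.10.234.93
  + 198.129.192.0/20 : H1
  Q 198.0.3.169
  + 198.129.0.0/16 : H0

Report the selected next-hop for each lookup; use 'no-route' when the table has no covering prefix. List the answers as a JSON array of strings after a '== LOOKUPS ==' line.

Trace:
  add 147.0.0.0/8 -> H0 at depth 8
  add 39.10.234.0/24 -> H1 at depth 24
  add 147.0.0.0/8 -> H0 at depth 8
  add 147.14.6.151/32 -> H3 at depth 32
  add 128.0.0.0/3 -> H3 at depth 3
  lookup 131.174.106.206: bits 100 walk d0:-→d1:-→d2:-→d3:H3 -> H3
  lookup 147.14.6.151: bits 10010011000011100000011010010111 walk d0:-→d1:-→d2:-→d3:H3→d4:-→d5:-→d6:-→d7:-→d8:H0→d9:-→d10:-→d11:-→d12:-→d13:-→d14:-→d15:-→d16:-→d17:-→d18:-→d19:-→d20:-→d21:-→d22:-→d23:-→d24:-→d25:-→d26:-→d27:-→d28:-→d29:-→d30:-→d31:-→d32:H3 -> H3
  lookup 39.10.234.9: bits 001001110000101011101010 walk d0:-→d1:-→d2:-→d3:-→d4:-→d5:-→d6:-→d7:-→d8:-→d9:-→d10:-→d11:-→d12:-→d13:-→d14:-→d15:-→d16:-→d17:-→d18:-→d19:-→d20:-→d21:-→d22:-→d23:-→d24:H1 -> H1
  del 147.0.0.0/8 (clear depth 8)
  add 39.10.234.93/32 -> H3 at depth 32
  del 147.14.6.151/32 (clear depth 32)
  add 198.129.192.224/28 -> H2 at depth 28
  add 39.10.234.93/32 -> H0 at depth 32
  lookup 152.95.255.176: bits 1001 walk d0:-→d1:-→d2:-→d3:H3→d4:- -> H3
  add 39.10.234.0/24 -> H3 at depth 24
  lookup 39.10.234.0: bits 0010011100001010111010100 walk d0:-→d1:-→d2:-→d3:-→d4:-→d5:-→d6:-→d7:-→d8:-→d9:-→d10:-→d11:-→d12:-→d13:-→d14:-→d15:-→d16:-→d17:-→d18:-→d19:-→d20:-→d21:-→d22:-→d23:-→d24:H3→d25:- -> H3
  add 147.0.0.0/12 -> H1 at depth 12
  add 0.0.0.0/0 -> H0 at depth 0
  add 147.14.0.0/16 -> H2 at depth 16
  lookup 40.75.40.206: bits 0010 walk d0:H0→d1:-→d2:-→d3:-→d4:- -> H0
  lookup 147.0.0.14: bits 100100110000 walk d0:H0→d1:-→d2:-→d3:H3→d4:-→d5:-→d6:-→d7:-→d8:-→d9:-→d10:-→d11:-→d12:H1 -> H1
  add 147.14.6.144/28 -> H3 at depth 28
  add 198.0.0.0/8 -> H0 at depth 8
  add 198.129.192.0/20 -> H1 at depth 20
  lookup 147.0.0.116: bits 100100110000 walk d0:H0→d1:-→d2:-→d3:H3→d4:-→d5:-→d6:-→d7:-→d8:-→d9:-→d10:-→d11:-→d12:H1 -> H1
  lookup 198.129.192.227: bits 1100011010000001110000001110 walk d0:H0→d1:-→d2:-→d3:-→d4:-→d5:-→d6:-→d7:-→d8:H0→d9:-→d10:-→d11:-→d12:-→d13:-→d14:-→d15:-→d16:-→d17:-→d18:-→d19:-→d20:H1→d21:-→d22:-→d23:-→d24:-→d25:-→d26:-→d27:-→d28:H2 -> H2
  lookup 39.10.234.93: bits 00100111000010101110101001011101 walk d0:H0→d1:-→d2:-→d3:-→d4:-→d5:-→d6:-→d7:-→d8:-→d9:-→d10:-→d11:-→d12:-→d13:-→d14:-→d15:-→d16:-→d17:-→d18:-→d19:-→d20:-→d21:-→d22:-→d23:-→d24:H3→d25:-→d26:-→d27:-→d28:-→d29:-→d30:-→d31:-→d32:H0 -> H0
  add 198.129.192.0/20 -> H1 at depth 20
  lookup 198.0.3.169: bits 11000110 walk d0:H0→d1:-→d2:-→d3:-→d4:-→d5:-→d6:-→d7:-→d8:H0 -> H0
  add 198.129.0.0/16 -> H0 at depth 16

== LOOKUPS ==
["H3","H3","H1","H3","H3","H0","H1","H1","H2","H0","H0"]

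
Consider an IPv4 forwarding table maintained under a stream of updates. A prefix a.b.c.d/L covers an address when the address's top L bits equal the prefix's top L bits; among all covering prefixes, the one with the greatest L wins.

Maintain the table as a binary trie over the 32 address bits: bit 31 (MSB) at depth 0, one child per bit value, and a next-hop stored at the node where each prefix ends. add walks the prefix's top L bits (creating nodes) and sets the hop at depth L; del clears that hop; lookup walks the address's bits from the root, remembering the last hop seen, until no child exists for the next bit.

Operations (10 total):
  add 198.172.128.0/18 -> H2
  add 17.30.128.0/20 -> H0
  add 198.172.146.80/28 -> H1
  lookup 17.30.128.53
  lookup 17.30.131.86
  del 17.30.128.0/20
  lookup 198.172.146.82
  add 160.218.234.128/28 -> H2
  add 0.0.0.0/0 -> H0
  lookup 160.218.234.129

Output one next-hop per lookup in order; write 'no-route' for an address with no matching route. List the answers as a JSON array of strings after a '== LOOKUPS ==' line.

Process each operation:
  add 198.172.128.0/18 -> H2 at depth 18
  add 17.30.128.0/20 -> H0 at depth 20
  add 198.172.146.80/28 -> H1 at depth 28
  lookup 17.30.128.53: bits 00010001000111101000 walk d0:-→d1:-→d2:-→d3:-→d4:-→d5:-→d6:-→d7:-→d8:-→d9:-→d10:-→d11:-→d12:-→d13:-→d14:-→d15:-→d16:-→d17:-→d18:-→d19:-→d20:H0 -> H0
  lookup 17.30.131.86: bits 00010001000111101000 walk d0:-→d1:-→d2:-→d3:-→d4:-→d5:-→d6:-→d7:-→d8:-→d9:-→d10:-→d11:-→d12:-→d13:-→d14:-→d15:-→d16:-→d17:-→d18:-→d19:-→d20:H0 -> H0
  - 17.30.128.0/20 clear@20
  lookup 198.172.146.82: bits 1100011010101100100100100101 walk d0:-→d1:-→d2:-→d3:-→d4:-→d5:-→d6:-→d7:-→d8:-→d9:-→d10:-→d11:-→d12:-→d13:-→d14:-→d15:-→d16:-→d17:-→d18:H2→d19:-→d20:-→d21:-→d22:-→d23:-→d24:-→d25:-→d26:-→d27:-→d28:H1 -> H1
  add 160.218.234.128/28 -> H2 at depth 28
  add 0.0.0.0/0 -> H0 at depth 0
  lookup 160.218.234.129: bits 1010000011011010111010101000 walk d0:H0→d1:-→d2:-→d3:-→d4:-→d5:-→d6:-→d7:-→d8:-→d9:-→d10:-→d11:-→d12:-→d13:-→d14:-→d15:-→d16:-→d17:-→d18:-→d19:-→d20:-→d21:-→d22:-→d23:-→d24:-→d25:-→d26:-→d27:-→d28:H2 -> H2

== LOOKUPS ==
["H0","H0","H1","H2"]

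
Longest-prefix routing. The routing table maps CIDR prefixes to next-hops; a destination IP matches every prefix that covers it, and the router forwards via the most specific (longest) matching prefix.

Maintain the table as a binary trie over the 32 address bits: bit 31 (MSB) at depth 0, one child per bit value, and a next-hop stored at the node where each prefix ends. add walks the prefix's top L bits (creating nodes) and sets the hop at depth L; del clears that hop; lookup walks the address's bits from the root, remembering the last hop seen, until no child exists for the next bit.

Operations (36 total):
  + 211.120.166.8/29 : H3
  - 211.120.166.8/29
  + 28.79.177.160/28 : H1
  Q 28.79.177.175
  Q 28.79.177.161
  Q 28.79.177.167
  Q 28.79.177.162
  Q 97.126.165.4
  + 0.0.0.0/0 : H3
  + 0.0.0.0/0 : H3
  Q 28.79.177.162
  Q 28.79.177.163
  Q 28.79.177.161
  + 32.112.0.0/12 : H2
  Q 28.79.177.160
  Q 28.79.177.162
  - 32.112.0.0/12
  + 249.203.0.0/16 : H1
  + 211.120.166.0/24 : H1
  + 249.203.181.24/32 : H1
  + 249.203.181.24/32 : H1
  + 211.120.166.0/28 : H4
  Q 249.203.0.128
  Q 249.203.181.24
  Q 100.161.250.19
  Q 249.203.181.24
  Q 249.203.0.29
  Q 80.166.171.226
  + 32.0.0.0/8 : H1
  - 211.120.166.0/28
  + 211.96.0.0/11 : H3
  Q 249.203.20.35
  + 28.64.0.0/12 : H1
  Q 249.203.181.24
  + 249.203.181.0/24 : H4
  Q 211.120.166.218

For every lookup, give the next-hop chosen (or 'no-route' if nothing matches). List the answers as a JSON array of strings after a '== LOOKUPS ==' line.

Trace:
  + 211.120.166.8/29 (H3) depth=29
  - 211.120.166.8/29 clear@29
  + 28.79.177.160/28 (H1) depth=28
  Q 28.79.177.175: descend 0001110001001111101100011010 ; hops seen [H1] ; pick H1
  Q 28.79.177.161: descend 0001110001001111101100011010 ; hops seen [H1] ; pick H1
  Q 28.79.177.167: descend 0001110001001111101100011010 ; hops seen [H1] ; pick H1
  Q 28.79.177.162: descend 0001110001001111101100011010 ; hops seen [H1] ; pick H1
  Q 97.126.165.4: descend 0 ; hops seen [∅] ; pick no-route
  + 0.0.0.0/0 (H3) depth=0
  + 0.0.0.0/0 (H3) depth=0
  Q 28.79.177.162: descend 0001110001001111101100011010 ; hops seen [H3,H1] ; pick H1
  Q 28.79.177.163: descend 0001110001001111101100011010 ; hops seen [H3,H1] ; pick H1
  Q 28.79.177.161: descend 0001110001001111101100011010 ; hops seen [H3,H1] ; pick H1
  + 32.112.0.0/12 (H2) depth=12
  Q 28.79.177.160: descend 0001110001001111101100011010 ; hops seen [H3,H1] ; pick H1
  Q 28.79.177.162: descend 0001110001001111101100011010 ; hops seen [H3,H1] ; pick H1
  - 32.112.0.0/12 clear@12
  + 249.203.0.0/16 (H1) depth=16
  + 211.120.166.0/24 (H1) depth=24
  + 249.203.181.24/32 (H1) depth=32
  + 249.203.181.24/32 (H1) depth=32
  + 211.120.166.0/28 (H4) depth=28
  Q 249.203.0.128: descend 1111100111001011 ; hops seen [H3,H1] ; pick H1
  Q 249.203.181.24: descend 11111001110010111011010100011000 ; hops seen [H3,H1,H1] ; pick H1
  Q 100.161.250.19: descend 0 ; hops seen [H3] ; pick H3
  Q 249.203.181.24: descend 11111001110010111011010100011000 ; hops seen [H3,H1,H1] ; pick H1
  Q 249.203.0.29: descend 1111100111001011 ; hops seen [H3,H1] ; pick H1
  Q 80.166.171.226: descend 0 ; hops seen [H3] ; pick H3
  + 32.0.0.0/8 (H1) depth=8
  - 211.120.166.0/28 clear@28
  + 211.96.0.0/11 (H3) depth=11
  Q 249.203.20.35: descend 1111100111001011 ; hops seen [H3,H1] ; pick H1
  + 28.64.0.0/12 (H1) depth=12
  Q 249.203.181.24: descend 11111001110010111011010100011000 ; hops seen [H3,H1,H1] ; pick H1
  + 249.203.181.0/24 (H4) depth=24
  Q 211.120.166.218: descend 110100110111100010100110 ; hops seen [H3,H3,H1] ; pick H1

== LOOKUPS ==
["H1","H1","H1","H1","no-route","H1","H1","H1","H1","H1","H1","H1","H3","H1","H1","H3","H1","H1","H1"]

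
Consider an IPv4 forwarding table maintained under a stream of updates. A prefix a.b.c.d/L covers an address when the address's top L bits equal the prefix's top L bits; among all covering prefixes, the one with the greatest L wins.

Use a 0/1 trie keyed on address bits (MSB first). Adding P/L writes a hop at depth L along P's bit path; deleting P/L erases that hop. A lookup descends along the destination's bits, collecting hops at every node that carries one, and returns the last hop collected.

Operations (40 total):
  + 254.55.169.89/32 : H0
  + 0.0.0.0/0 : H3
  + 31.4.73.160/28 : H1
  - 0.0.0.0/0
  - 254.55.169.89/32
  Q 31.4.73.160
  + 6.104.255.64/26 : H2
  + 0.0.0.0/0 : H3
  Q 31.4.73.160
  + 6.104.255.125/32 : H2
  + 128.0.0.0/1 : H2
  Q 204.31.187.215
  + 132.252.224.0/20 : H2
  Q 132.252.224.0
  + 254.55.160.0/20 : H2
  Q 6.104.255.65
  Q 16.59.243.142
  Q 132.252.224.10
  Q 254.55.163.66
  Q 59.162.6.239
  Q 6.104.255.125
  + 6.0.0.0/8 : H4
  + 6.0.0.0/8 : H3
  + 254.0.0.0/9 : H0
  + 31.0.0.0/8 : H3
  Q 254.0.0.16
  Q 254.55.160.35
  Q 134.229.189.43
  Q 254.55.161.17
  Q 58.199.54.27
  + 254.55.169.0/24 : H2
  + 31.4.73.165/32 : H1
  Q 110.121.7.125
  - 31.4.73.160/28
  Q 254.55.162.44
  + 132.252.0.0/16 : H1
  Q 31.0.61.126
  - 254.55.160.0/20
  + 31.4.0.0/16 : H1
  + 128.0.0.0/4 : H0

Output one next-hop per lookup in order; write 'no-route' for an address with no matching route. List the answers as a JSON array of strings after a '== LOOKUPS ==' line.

Process each operation:
  add 254.55.169.89/32 -> H0 at depth 32
  add 0.0.0.0/0 -> H3 at depth 0
  add 31.4.73.160/28 -> H1 at depth 28
  del 0.0.0.0/0 (clear depth 0)
  del 254.55.169.89/32 (clear depth 32)
  ? 31.4.73.160  path d0:-→d1:-→d2:-→d3:-→d4:-→d5:-→d6:-→d7:-→d8:-→d9:-→d10:-→d11:-→d12:-→d13:-→d14:-→d15:-→d16:-→d17:-→d18:-→d19:-→d20:-→d21:-→d22:-→d23:-→d24:-→d25:-→d26:-→d27:-→d28:H1  best=H1
  add 6.104.255.64/26 -> H2 at depth 26
  add 0.0.0.0/0 -> H3 at depth 0
  ? 31.4.73.160  path d0:H3→d1:-→d2:-→d3:-→d4:-→d5:-→d6:-→d7:-→d8:-→d9:-→d10:-→d11:-→d12:-→d13:-→d14:-→d15:-→d16:-→d17:-→d18:-→d19:-→d20:-→d21:-→d22:-→d23:-→d24:-→d25:-→d26:-→d27:-→d28:H1  best=H1
  add 6.104.255.125/32 -> H2 at depth 32
  add 128.0.0.0/1 -> H2 at depth 1
  ? 204.31.187.215  path d0:H3→d1:H2→d2:-  best=H2
  add 132.252.224.0/20 -> H2 at depth 20
  ? 132.252.224.0  path d0:H3→d1:H2→d2:-→d3:-→d4:-→d5:-→d6:-→d7:-→d8:-→d9:-→d10:-→d11:-→d12:-→d13:-→d14:-→d15:-→d16:-→d17:-→d18:-→d19:-→d20:H2  best=H2
  add 254.55.160.0/20 -> H2 at depth 20
  ? 6.104.255.65  path d0:H3→d1:-→d2:-→d3:-→d4:-→d5:-→d6:-→d7:-→d8:-→d9:-→d10:-→d11:-→d12:-→d13:-→d14:-→d15:-→d16:-→d17:-→d18:-→d19:-→d20:-→d21:-→d22:-→d23:-→d24:-→d25:-→d26:H2  best=H2
  ? 16.59.243.142  path d0:H3→d1:-→d2:-→d3:-→d4:-  best=H3
  ? 132.252.224.10  path d0:H3→d1:H2→d2:-→d3:-→d4:-→d5:-→d6:-→d7:-→d8:-→d9:-→d10:-→d11:-→d12:-→d13:-→d14:-→d15:-→d16:-→d17:-→d18:-→d19:-→d20:H2  best=H2
  ? 254.55.163.66  path d0:H3→d1:H2→d2:-→d3:-→d4:-→d5:-→d6:-→d7:-→d8:-→d9:-→d10:-→d11:-→d12:-→d13:-→d14:-→d15:-→d16:-→d17:-→d18:-→d19:-→d20:H2  best=H2
  ? 59.162.6.239  path d0:H3→d1:-→d2:-  best=H3
  ? 6.104.255.125  path d0:H3→d1:-→d2:-→d3:-→d4:-→d5:-→d6:-→d7:-→d8:-→d9:-→d10:-→d11:-→d12:-→d13:-→d14:-→d15:-→d16:-→d17:-→d18:-→d19:-→d20:-→d21:-→d22:-→d23:-→d24:-→d25:-→d26:H2→d27:-→d28:-→d29:-→d30:-→d31:-→d32:H2  best=H2
  add 6.0.0.0/8 -> H4 at depth 8
  add 6.0.0.0/8 -> H3 at depth 8
  add 254.0.0.0/9 -> H0 at depth 9
  add 31.0.0.0/8 -> H3 at depth 8
  ? 254.0.0.16  path d0:H3→d1:H2→d2:-→d3:-→d4:-→d5:-→d6:-→d7:-→d8:-→d9:H0→d10:-  best=H0
  ? 254.55.160.35  path d0:H3→d1:H2→d2:-→d3:-→d4:-→d5:-→d6:-→d7:-→d8:-→d9:H0→d10:-→d11:-→d12:-→d13:-→d14:-→d15:-→d16:-→d17:-→d18:-→d19:-→d20:H2  best=H2
  ? 134.229.189.43  path d0:H3→d1:H2→d2:-→d3:-→d4:-→d5:-→d6:-  best=H2
  ? 254.55.161.17  path d0:H3→d1:H2→d2:-→d3:-→d4:-→d5:-→d6:-→d7:-→d8:-→d9:H0→d10:-→d11:-→d12:-→d13:-→d14:-→d15:-→d16:-→d17:-→d18:-→d19:-→d20:H2  best=H2
  ? 58.199.54.27  path d0:H3→d1:-→d2:-  best=H3
  add 254.55.169.0/24 -> H2 at depth 24
  add 31.4.73.165/32 -> H1 at depth 32
  ? 110.121.7.125  path d0:H3→d1:-  best=H3
  del 31.4.73.160/28 (clear depth 28)
  ? 254.55.162.44  path d0:H3→d1:H2→d2:-→d3:-→d4:-→d5:-→d6:-→d7:-→d8:-→d9:H0→d10:-→d11:-→d12:-→d13:-→d14:-→d15:-→d16:-→d17:-→d18:-→d19:-→d20:H2  best=H2
  add 132.252.0.0/16 -> H1 at depth 16
  ? 31.0.61.126  path d0:H3→d1:-→d2:-→d3:-→d4:-→d5:-→d6:-→d7:-→d8:H3→d9:-→d10:-→d11:-→d12:-→d13:-  best=H3
  del 254.55.160.0/20 (clear depth 20)
  add 31.4.0.0/16 -> H1 at depth 16
  add 128.0.0.0/4 -> H0 at depth 4

== LOOKUPS ==
["H1","H1","H2","H2","H2","H3","H2","H2","H3","H2","H0","H2","H2","H2","H3","H3","H2","H3"]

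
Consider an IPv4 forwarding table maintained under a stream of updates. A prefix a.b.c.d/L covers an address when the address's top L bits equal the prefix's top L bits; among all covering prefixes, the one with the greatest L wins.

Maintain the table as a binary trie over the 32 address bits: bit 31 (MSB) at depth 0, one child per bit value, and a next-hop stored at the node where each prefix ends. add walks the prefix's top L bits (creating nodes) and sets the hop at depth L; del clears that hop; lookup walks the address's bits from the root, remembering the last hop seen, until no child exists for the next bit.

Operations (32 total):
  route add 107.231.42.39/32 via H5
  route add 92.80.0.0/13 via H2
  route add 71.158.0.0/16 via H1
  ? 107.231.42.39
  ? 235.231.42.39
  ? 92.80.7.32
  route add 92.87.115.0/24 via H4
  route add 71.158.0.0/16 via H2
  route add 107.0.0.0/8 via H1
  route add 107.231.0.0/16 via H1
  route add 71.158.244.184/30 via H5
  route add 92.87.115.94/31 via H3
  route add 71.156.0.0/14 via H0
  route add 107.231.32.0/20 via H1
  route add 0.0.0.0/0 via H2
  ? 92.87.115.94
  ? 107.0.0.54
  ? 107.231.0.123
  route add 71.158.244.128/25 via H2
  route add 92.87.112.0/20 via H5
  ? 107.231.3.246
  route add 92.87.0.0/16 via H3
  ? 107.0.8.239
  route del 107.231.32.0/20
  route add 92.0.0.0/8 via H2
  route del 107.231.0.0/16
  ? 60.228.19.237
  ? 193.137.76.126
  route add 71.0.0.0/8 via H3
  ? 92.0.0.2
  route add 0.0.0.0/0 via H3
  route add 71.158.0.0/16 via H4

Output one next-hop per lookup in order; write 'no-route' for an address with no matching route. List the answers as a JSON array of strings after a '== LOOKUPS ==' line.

Apply in order:
  + 107.231.42.39/32 (H5) depth=32
  + 92.80.0.0/13 (H2) depth=13
  + 71.158.0.0/16 (H1) depth=16
  lookup 107.231.42.39: bits 01101011111001110010101000100111 walk d0:-→d1:-→d2:-→d3:-→d4:-→d5:-→d6:-→d7:-→d8:-→d9:-→d10:-→d11:-→d12:-→d13:-→d14:-→d15:-→d16:-→d17:-→d18:-→d19:-→d20:-→d21:-→d22:-→d23:-→d24:-→d25:-→d26:-→d27:-→d28:-→d29:-→d30:-→d31:-→d32:H5 -> H5
  lookup 235.231.42.39: bits ε walk d0:- -> no-route
  lookup 92.80.7.32: bits 0101110001010 walk d0:-→d1:-→d2:-→d3:-→d4:-→d5:-→d6:-→d7:-→d8:-→d9:-→d10:-→d11:-→d12:-→d13:H2 -> H2
  + 92.87.115.0/24 (H4) depth=24
  + 71.158.0.0/16 (H2) depth=16
  + 107.0.0.0/8 (H1) depth=8
  + 107.231.0.0/16 (H1) depth=16
  + 71.158.244.184/30 (H5) depth=30
  + 92.87.115.94/31 (H3) depth=31
  + 71.156.0.0/14 (H0) depth=14
  + 107.231.32.0/20 (H1) depth=20
  + 0.0.0.0/0 (H2) depth=0
  lookup 92.87.115.94: bits 0101110001010111011100110101111 walk d0:H2→d1:-→d2:-→d3:-→d4:-→d5:-→d6:-→d7:-→d8:-→d9:-→d10:-→d11:-→d12:-→d13:H2→d14:-→d15:-→d16:-→d17:-→d18:-→d19:-→d20:-→d21:-→d22:-→d23:-→d24:H4→d25:-→d26:-→d27:-→d28:-→d29:-→d30:-→d31:H3 -> H3
  lookup 107.0.0.54: bits 01101011 walk d0:H2→d1:-→d2:-→d3:-→d4:-→d5:-→d6:-→d7:-→d8:H1 -> H1
  lookup 107.231.0.123: bits 011010111110011100 walk d0:H2→d1:-→d2:-→d3:-→d4:-→d5:-→d6:-→d7:-→d8:H1→d9:-→d10:-→d11:-→d12:-→d13:-→d14:-→d15:-→d16:H1→d17:-→d18:- -> H1
  + 71.158.244.128/25 (H2) depth=25
  + 92.87.112.0/20 (H5) depth=20
  lookup 107.231.3.246: bits 011010111110011100 walk d0:H2→d1:-→d2:-→d3:-→d4:-→d5:-→d6:-→d7:-→d8:H1→d9:-→d10:-→d11:-→d12:-→d13:-→d14:-→d15:-→d16:H1→d17:-→d18:- -> H1
  + 92.87.0.0/16 (H3) depth=16
  lookup 107.0.8.239: bits 01101011 walk d0:H2→d1:-→d2:-→d3:-→d4:-→d5:-→d6:-→d7:-→d8:H1 -> H1
  del 107.231.32.0/20 (clear depth 20)
  + 92.0.0.0/8 (H2) depth=8
  del 107.231.0.0/16 (clear depth 16)
  lookup 60.228.19.237: bits 0 walk d0:H2→d1:- -> H2
  lookup 193.137.76.126: bits ε walk d0:H2 -> H2
  + 71.0.0.0/8 (H3) depth=8
  lookup 92.0.0.2: bits 010111000 walk d0:H2→d1:-→d2:-→d3:-→d4:-→d5:-→d6:-→d7:-→d8:H2→d9:- -> H2
  + 0.0.0.0/0 (H3) depth=0
  + 71.158.0.0/16 (H4) depth=16

== LOOKUPS ==
["H5","no-route","H2","H3","H1","H1","H1","H1","H2","H2","H2"]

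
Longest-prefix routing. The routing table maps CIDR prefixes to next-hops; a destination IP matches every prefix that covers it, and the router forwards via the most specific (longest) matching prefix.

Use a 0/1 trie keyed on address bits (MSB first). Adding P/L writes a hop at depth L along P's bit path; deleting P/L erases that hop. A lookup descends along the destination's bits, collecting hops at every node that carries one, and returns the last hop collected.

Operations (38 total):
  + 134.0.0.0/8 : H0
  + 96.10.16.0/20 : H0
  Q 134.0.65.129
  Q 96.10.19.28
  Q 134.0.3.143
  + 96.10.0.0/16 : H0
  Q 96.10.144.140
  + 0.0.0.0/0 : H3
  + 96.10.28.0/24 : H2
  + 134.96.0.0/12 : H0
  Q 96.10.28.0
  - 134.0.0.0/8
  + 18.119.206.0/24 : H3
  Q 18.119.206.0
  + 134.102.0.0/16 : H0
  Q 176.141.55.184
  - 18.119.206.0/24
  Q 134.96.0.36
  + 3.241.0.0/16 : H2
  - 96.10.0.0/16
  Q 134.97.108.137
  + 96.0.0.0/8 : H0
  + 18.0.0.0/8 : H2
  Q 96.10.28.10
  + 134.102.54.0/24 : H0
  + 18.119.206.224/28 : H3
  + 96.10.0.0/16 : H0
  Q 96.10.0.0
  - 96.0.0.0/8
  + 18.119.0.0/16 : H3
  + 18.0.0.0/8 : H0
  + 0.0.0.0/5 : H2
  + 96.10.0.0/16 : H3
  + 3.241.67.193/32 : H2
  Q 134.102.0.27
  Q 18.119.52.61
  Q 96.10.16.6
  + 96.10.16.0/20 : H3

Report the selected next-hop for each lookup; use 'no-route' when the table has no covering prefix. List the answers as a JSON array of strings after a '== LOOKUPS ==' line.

Trace:
  + 134.0.0.0/8 (H0) depth=8
  + 96.10.16.0/20 (H0) depth=20
  ? 134.0.65.129  path d0:-→d1:-→d2:-→d3:-→d4:-→d5:-→d6:-→d7:-→d8:H0  best=H0
  ? 96.10.19.28  path d0:-→d1:-→d2:-→d3:-→d4:-→d5:-→d6:-→d7:-→d8:-→d9:-→d10:-→d11:-→d12:-→d13:-→d14:-→d15:-→d16:-→d17:-→d18:-→d19:-→d20:H0  best=H0
  ? 134.0.3.143  path d0:-→d1:-→d2:-→d3:-→d4:-→d5:-→d6:-→d7:-→d8:H0  best=H0
  + 96.10.0.0/16 (H0) depth=16
  ? 96.10.144.140  path d0:-→d1:-→d2:-→d3:-→d4:-→d5:-→d6:-→d7:-→d8:-→d9:-→d10:-→d11:-→d12:-→d13:-→d14:-→d15:-→d16:H0  best=H0
  + 0.0.0.0/0 (H3) depth=0
  + 96.10.28.0/24 (H2) depth=24
  + 134.96.0.0/12 (H0) depth=12
  ? 96.10.28.0  path d0:H3→d1:-→d2:-→d3:-→d4:-→d5:-→d6:-→d7:-→d8:-→d9:-→d10:-→d11:-→d12:-→d13:-→d14:-→d15:-→d16:H0→d17:-→d18:-→d19:-→d20:H0→d21:-→d22:-→d23:-→d24:H2  best=H2
  - 134.0.0.0/8 clear@8
  + 18.119.206.0/24 (H3) depth=24
  ? 18.119.206.0  path d0:H3→d1:-→d2:-→d3:-→d4:-→d5:-→d6:-→d7:-→d8:-→d9:-→d10:-→d11:-→d12:-→d13:-→d14:-→d15:-→d16:-→d17:-→d18:-→d19:-→d20:-→d21:-→d22:-→d23:-→d24:H3  best=H3
  + 134.102.0.0/16 (H0) depth=16
  ? 176.141.55.184  path d0:H3→d1:-→d2:-  best=H3
  - 18.119.206.0/24 clear@24
  ? 134.96.0.36  path d0:H3→d1:-→d2:-→d3:-→d4:-→d5:-→d6:-→d7:-→d8:-→d9:-→d10:-→d11:-→d12:H0→d13:-  best=H0
  + 3.241.0.0/16 (H2) depth=16
  - 96.10.0.0/16 clear@16
  ? 134.97.108.137  path d0:H3→d1:-→d2:-→d3:-→d4:-→d5:-→d6:-→d7:-→d8:-→d9:-→d10:-→d11:-→d12:H0→d13:-  best=H0
  + 96.0.0.0/8 (H0) depth=8
  + 18.0.0.0/8 (H2) depth=8
  ? 96.10.28.10  path d0:H3→d1:-→d2:-→d3:-→d4:-→d5:-→d6:-→d7:-→d8:H0→d9:-→d10:-→d11:-→d12:-→d13:-→d14:-→d15:-→d16:-→d17:-→d18:-→d19:-→d20:H0→d21:-→d22:-→d23:-→d24:H2  best=H2
  + 134.102.54.0/24 (H0) depth=24
  + 18.119.206.224/28 (H3) depth=28
  + 96.10.0.0/16 (H0) depth=16
  ? 96.10.0.0  path d0:H3→d1:-→d2:-→d3:-→d4:-→d5:-→d6:-→d7:-→d8:H0→d9:-→d10:-→d11:-→d12:-→d13:-→d14:-→d15:-→d16:H0→d17:-→d18:-→d19:-  best=H0
  - 96.0.0.0/8 clear@8
  + 18.119.0.0/16 (H3) depth=16
  + 18.0.0.0/8 (H0) depth=8
  + 0.0.0.0/5 (H2) depth=5
  + 96.10.0.0/16 (H3) depth=16
  + 3.241.67.193/32 (H2) depth=32
  ? 134.102.0.27  path d0:H3→d1:-→d2:-→d3:-→d4:-→d5:-→d6:-→d7:-→d8:-→d9:-→d10:-→d11:-→d12:H0→d13:-→d14:-→d15:-→d16:H0→d17:-→d18:-  best=H0
  ? 18.119.52.61  path d0:H3→d1:-→d2:-→d3:-→d4:-→d5:-→d6:-→d7:-→d8:H0→d9:-→d10:-→d11:-→d12:-→d13:-→d14:-→d15:-→d16:H3  best=H3
  ? 96.10.16.6  path d0:H3→d1:-→d2:-→d3:-→d4:-→d5:-→d6:-→d7:-→d8:-→d9:-→d10:-→d11:-→d12:-→d13:-→d14:-→d15:-→d16:H3→d17:-→d18:-→d19:-→d20:H0  best=H0
  + 96.10.16.0/20 (H3) depth=20

== LOOKUPS ==
["H0","H0","H0","H0","H2","H3","H3","H0","H0","H2","H0","H0","H3","H0"]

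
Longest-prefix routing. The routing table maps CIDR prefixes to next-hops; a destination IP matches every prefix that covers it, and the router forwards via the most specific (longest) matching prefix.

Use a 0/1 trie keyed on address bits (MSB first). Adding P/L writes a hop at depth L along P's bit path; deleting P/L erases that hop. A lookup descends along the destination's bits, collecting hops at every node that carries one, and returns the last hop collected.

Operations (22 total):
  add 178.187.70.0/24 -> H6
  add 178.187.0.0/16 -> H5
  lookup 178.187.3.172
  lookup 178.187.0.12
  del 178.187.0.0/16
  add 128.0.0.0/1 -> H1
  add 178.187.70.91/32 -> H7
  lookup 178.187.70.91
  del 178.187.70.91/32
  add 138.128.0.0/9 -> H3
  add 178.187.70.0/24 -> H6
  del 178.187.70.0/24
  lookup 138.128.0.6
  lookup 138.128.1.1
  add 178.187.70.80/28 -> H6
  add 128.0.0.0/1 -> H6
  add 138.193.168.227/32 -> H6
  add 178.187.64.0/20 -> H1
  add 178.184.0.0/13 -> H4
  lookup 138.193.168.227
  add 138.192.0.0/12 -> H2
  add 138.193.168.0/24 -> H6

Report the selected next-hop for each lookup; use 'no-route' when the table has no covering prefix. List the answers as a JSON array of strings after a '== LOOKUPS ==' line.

Apply in order:
  add 178.187.70.0/24 -> H6 at depth 24
  add 178.187.0.0/16 -> H5 at depth 16
  ? 178.187.3.172  path d0:-→d1:-→d2:-→d3:-→d4:-→d5:-→d6:-→d7:-→d8:-→d9:-→d10:-→d11:-→d12:-→d13:-→d14:-→d15:-→d16:H5→d17:-  best=H5
  ? 178.187.0.12  path d0:-→d1:-→d2:-→d3:-→d4:-→d5:-→d6:-→d7:-→d8:-→d9:-→d10:-→d11:-→d12:-→d13:-→d14:-→d15:-→d16:H5→d17:-  best=H5
  - 178.187.0.0/16 clear@16
  add 128.0.0.0/1 -> H1 at depth 1
  add 178.187.70.91/32 -> H7 at depth 32
  ? 178.187.70.91  path d0:-→d1:H1→d2:-→d3:-→d4:-→d5:-→d6:-→d7:-→d8:-→d9:-→d10:-→d11:-→d12:-→d13:-→d14:-→d15:-→d16:-→d17:-→d18:-→d19:-→d20:-→d21:-→d22:-→d23:-→d24:H6→d25:-→d26:-→d27:-→d28:-→d29:-→d30:-→d31:-→d32:H7  best=H7
  - 178.187.70.91/32 clear@32
  add 138.128.0.0/9 -> H3 at depth 9
  add 178.187.70.0/24 -> H6 at depth 24
  - 178.187.70.0/24 clear@24
  ? 138.128.0.6  path d0:-→d1:H1→d2:-→d3:-→d4:-→d5:-→d6:-→d7:-→d8:-→d9:H3  best=H3
  ? 138.128.1.1  path d0:-→d1:H1→d2:-→d3:-→d4:-→d5:-→d6:-→d7:-→d8:-→d9:H3  best=H3
  add 178.187.70.80/28 -> H6 at depth 28
  add 128.0.0.0/1 -> H6 at depth 1
  add 138.193.168.227/32 -> H6 at depth 32
  add 178.187.64.0/20 -> H1 at depth 20
  add 178.184.0.0/13 -> H4 at depth 13
  ? 138.193.168.227  path d0:-→d1:H6→d2:-→d3:-→d4:-→d5:-→d6:-→d7:-→d8:-→d9:H3→d10:-→d11:-→d12:-→d13:-→d14:-→d15:-→d16:-→d17:-→d18:-→d19:-→d20:-→d21:-→d22:-→d23:-→d24:-→d25:-→d26:-→d27:-→d28:-→d29:-→d30:-→d31:-→d32:H6  best=H6
  add 138.192.0.0/12 -> H2 at depth 12
  add 138.193.168.0/24 -> H6 at depth 24

== LOOKUPS ==
["H5","H5","H7","H3","H3","H6"]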